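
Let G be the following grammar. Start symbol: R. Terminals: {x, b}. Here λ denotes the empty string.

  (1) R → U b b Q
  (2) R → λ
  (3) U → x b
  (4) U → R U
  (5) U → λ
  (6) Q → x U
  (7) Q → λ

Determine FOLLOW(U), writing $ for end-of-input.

FIRST(Q) = {λ, x}
FIRST(R) = {λ, b, x}  (via U b b Q)
FIRST(U) = {λ, b, x}  (via R U)
FOLLOW(R) includes $ since R is the start symbol.
FOLLOW(R): in U→R U, R is followed by U with FIRST {λ, b, x}; in U→R U, the suffix after R is nullable, so FOLLOW(R) ⊇ FOLLOW(U) = {$, b, x}. Thus FOLLOW(R) = {$, b, x}.
FOLLOW(Q): in R→U b b Q, the suffix after Q is empty, so FOLLOW(Q) ⊇ FOLLOW(R) = {$, b, x}. Thus FOLLOW(Q) = {$, b, x}.
FOLLOW(U): in R→U b b Q, U is followed by b b Q with FIRST {b}; in U→R U, the suffix after U is empty (adds nothing new); in Q→x U, the suffix after U is empty, so FOLLOW(U) ⊇ FOLLOW(Q) = {$, b, x}. Thus FOLLOW(U) = {$, b, x}.

{$, b, x}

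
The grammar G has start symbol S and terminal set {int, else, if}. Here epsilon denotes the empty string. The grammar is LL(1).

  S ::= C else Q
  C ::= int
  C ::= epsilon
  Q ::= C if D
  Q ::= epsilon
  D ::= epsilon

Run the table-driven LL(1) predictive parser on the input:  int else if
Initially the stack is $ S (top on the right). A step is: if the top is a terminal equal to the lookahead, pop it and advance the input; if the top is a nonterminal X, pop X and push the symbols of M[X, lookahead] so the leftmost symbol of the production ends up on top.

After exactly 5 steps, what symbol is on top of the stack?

     Stack         Input          Action
  1  $ S           int else if $  expand S ::= C else Q
  2  $ Q else C    int else if $  expand C ::= int
  3  $ Q else int  int else if $  match int
  4  $ Q else      else if $      match else
  5  $ Q           if $           expand Q ::= C if D
Stack after step 5: $ D if C (top = C).

C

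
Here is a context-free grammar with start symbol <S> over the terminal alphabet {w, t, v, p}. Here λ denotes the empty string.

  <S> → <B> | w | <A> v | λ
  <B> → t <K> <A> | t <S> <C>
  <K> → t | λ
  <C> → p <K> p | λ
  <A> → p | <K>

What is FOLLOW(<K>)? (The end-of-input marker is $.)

{$, p, t, v}

FIRST(<B>) = {t}
FIRST(<K>) = {λ, t}
FIRST(<C>) = {λ, p}
FIRST(<A>) = {λ, p, t}  (via <K>)
FIRST(<S>) = {λ, p, t, v, w}  (via <B>, <A> v)
FOLLOW(<S>) includes $ since <S> is the start symbol.
FOLLOW(<S>): in <B>→t <S> <C>, <S> is followed by <C> with FIRST {λ, p}; in <B>→t <S> <C>, the suffix after <S> is nullable, so FOLLOW(<S>) ⊇ FOLLOW(<B>) = {$, p}. Thus FOLLOW(<S>) = {$, p}.
FOLLOW(<B>): in <S>→<B>, the suffix after <B> is empty, so FOLLOW(<B>) ⊇ FOLLOW(<S>) = {$, p}. Thus FOLLOW(<B>) = {$, p}.
FOLLOW(<C>): in <B>→t <S> <C>, the suffix after <C> is empty, so FOLLOW(<C>) ⊇ FOLLOW(<B>) = {$, p}. Thus FOLLOW(<C>) = {$, p}.
FOLLOW(<A>): in <S>→<A> v, <A> is followed by v with FIRST {v}; in <B>→t <K> <A>, the suffix after <A> is empty, so FOLLOW(<A>) ⊇ FOLLOW(<B>) = {$, p}. Thus FOLLOW(<A>) = {$, p, v}.
FOLLOW(<K>): in <B>→t <K> <A>, <K> is followed by <A> with FIRST {λ, p, t}; in <B>→t <K> <A>, the suffix after <K> is nullable, so FOLLOW(<K>) ⊇ FOLLOW(<B>) = {$, p}; in <C>→p <K> p, <K> is followed by p with FIRST {p}; in <A>→<K>, the suffix after <K> is empty, so FOLLOW(<K>) ⊇ FOLLOW(<A>) = {$, p, v}. Thus FOLLOW(<K>) = {$, p, t, v}.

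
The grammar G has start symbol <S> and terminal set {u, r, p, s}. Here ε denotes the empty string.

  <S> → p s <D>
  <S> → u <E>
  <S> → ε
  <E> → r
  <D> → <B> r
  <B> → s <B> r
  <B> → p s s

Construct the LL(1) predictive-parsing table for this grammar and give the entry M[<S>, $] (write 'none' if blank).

<S> → ε

FIRST(<S>): from <S>→p s <D> we get {p}; from <S>→u <E> we get {u}; from <S>→ε we get {ε}. So FIRST(<S>) = {ε, p, u}.
FIRST(<E>): from <E>→r we get {r}. So FIRST(<E>) = {r}.
FIRST(<B>): from <B>→s <B> r we get {s}; from <B>→p s s we get {p}. So FIRST(<B>) = {p, s}.
FIRST(<D>): from <D>→<B> r we get {p, s}. So FIRST(<D>) = {p, s}.
FOLLOW(<S>) includes $ since <S> is the start symbol.
FOLLOW(<S>): <S> appears on no right-hand side. Thus FOLLOW(<S>) = {$}.
For <S> → p s <D>: FIRST(p s <D>) = {p}, so it goes in M[<S>, t] for t ∈ {p}.
For <S> → u <E>: FIRST(u <E>) = {u}, so it goes in M[<S>, t] for t ∈ {u}.
For <S> → ε: FIRST(ε) = {ε}, so it goes in M[<S>, t] for t ∈ {}; since ε ∈ FIRST, also for every t ∈ FOLLOW(<S>) = {$}.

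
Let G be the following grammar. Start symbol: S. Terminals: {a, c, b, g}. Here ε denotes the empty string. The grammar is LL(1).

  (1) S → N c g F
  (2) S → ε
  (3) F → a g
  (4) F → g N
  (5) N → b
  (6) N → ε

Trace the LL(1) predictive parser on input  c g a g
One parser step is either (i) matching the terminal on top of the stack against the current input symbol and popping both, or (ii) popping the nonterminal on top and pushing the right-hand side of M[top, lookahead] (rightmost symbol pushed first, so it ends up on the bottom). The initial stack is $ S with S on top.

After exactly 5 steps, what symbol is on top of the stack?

a

step 1: stack=$ S  input=c g a g $  — expand S → N c g F
step 2: stack=$ F g c N  input=c g a g $  — expand N → ε
step 3: stack=$ F g c  input=c g a g $  — match c
step 4: stack=$ F g  input=g a g $  — match g
step 5: stack=$ F  input=a g $  — expand F → a g
Stack after step 5: $ g a (top = a).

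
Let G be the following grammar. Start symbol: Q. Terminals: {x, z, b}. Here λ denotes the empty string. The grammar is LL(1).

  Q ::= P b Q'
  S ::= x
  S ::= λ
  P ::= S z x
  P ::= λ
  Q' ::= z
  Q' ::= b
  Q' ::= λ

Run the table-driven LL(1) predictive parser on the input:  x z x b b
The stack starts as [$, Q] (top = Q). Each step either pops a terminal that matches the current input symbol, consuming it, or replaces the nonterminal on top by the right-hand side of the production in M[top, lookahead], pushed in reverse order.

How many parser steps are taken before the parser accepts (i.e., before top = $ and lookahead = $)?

9

step 1: stack=$ Q  input=x z x b b $  — expand Q ::= P b Q'
step 2: stack=$ Q' b P  input=x z x b b $  — expand P ::= S z x
step 3: stack=$ Q' b x z S  input=x z x b b $  — expand S ::= x
step 4: stack=$ Q' b x z x  input=x z x b b $  — match x
step 5: stack=$ Q' b x z  input=z x b b $  — match z
step 6: stack=$ Q' b x  input=x b b $  — match x
step 7: stack=$ Q' b  input=b b $  — match b
step 8: stack=$ Q'  input=b $  — expand Q' ::= b
step 9: stack=$ b  input=b $  — match b
Accept reached after 9 steps.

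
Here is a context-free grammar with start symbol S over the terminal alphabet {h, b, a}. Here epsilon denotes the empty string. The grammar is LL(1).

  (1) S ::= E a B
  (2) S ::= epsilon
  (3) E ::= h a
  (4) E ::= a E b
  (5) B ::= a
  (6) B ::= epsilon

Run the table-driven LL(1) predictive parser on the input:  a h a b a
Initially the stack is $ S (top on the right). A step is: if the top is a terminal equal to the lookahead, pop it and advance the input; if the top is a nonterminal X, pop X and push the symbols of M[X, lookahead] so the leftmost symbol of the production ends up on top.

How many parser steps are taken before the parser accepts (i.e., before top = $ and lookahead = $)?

step 1: stack=$ S  input=a h a b a $  — expand S ::= E a B
step 2: stack=$ B a E  input=a h a b a $  — expand E ::= a E b
step 3: stack=$ B a b E a  input=a h a b a $  — match a
step 4: stack=$ B a b E  input=h a b a $  — expand E ::= h a
step 5: stack=$ B a b a h  input=h a b a $  — match h
step 6: stack=$ B a b a  input=a b a $  — match a
step 7: stack=$ B a b  input=b a $  — match b
step 8: stack=$ B a  input=a $  — match a
step 9: stack=$ B  input=$  — expand B ::= epsilon
Accept reached after 9 steps.

9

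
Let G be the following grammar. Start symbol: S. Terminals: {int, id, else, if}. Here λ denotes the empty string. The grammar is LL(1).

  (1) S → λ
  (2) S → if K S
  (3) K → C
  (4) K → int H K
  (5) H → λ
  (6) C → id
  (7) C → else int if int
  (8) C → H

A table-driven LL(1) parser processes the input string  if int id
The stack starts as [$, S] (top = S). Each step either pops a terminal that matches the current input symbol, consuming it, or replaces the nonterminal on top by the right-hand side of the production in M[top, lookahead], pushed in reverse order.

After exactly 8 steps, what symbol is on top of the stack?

step 1: stack=$ S  input=if int id $  — expand S → if K S
step 2: stack=$ S K if  input=if int id $  — match if
step 3: stack=$ S K  input=int id $  — expand K → int H K
step 4: stack=$ S K H int  input=int id $  — match int
step 5: stack=$ S K H  input=id $  — expand H → λ
step 6: stack=$ S K  input=id $  — expand K → C
step 7: stack=$ S C  input=id $  — expand C → id
step 8: stack=$ S id  input=id $  — match id
Stack after step 8: $ S (top = S).

S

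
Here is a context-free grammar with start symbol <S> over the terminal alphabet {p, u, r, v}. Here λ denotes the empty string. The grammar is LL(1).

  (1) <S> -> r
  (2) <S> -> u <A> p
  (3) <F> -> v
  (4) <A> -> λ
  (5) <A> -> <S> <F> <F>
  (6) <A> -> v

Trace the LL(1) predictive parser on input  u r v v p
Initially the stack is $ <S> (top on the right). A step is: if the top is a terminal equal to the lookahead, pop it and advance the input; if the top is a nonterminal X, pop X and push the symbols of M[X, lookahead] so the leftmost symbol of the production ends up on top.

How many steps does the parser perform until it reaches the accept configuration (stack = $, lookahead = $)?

step 1: stack=$ <S>  input=u r v v p $  — expand <S> -> u <A> p
step 2: stack=$ p <A> u  input=u r v v p $  — match u
step 3: stack=$ p <A>  input=r v v p $  — expand <A> -> <S> <F> <F>
step 4: stack=$ p <F> <F> <S>  input=r v v p $  — expand <S> -> r
step 5: stack=$ p <F> <F> r  input=r v v p $  — match r
step 6: stack=$ p <F> <F>  input=v v p $  — expand <F> -> v
step 7: stack=$ p <F> v  input=v v p $  — match v
step 8: stack=$ p <F>  input=v p $  — expand <F> -> v
step 9: stack=$ p v  input=v p $  — match v
step 10: stack=$ p  input=p $  — match p
Accept reached after 10 steps.

10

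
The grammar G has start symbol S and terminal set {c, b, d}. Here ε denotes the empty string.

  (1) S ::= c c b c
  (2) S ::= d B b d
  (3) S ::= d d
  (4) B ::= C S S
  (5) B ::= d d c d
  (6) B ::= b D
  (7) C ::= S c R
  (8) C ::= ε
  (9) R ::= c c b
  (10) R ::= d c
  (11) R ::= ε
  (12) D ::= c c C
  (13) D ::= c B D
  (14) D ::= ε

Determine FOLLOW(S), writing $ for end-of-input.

FIRST(S) = {c, d}
FIRST(R) = {ε, c, d}
FIRST(D) = {ε, c}
FIRST(C) = {ε, c, d}  (via S c R)
FIRST(B) = {b, c, d}  (via C S S)
FOLLOW(S) includes $ since S is the start symbol.
FOLLOW(S): in B::=C S S (occurrence 1), S is followed by S with FIRST {c, d}; in B::=C S S (occurrence 2), the suffix after S is empty, so FOLLOW(S) ⊇ FOLLOW(B) = {b, c}; in C::=S c R, S is followed by c R with FIRST {c}. Thus FOLLOW(S) = {$, b, c, d}.
FOLLOW(B): in S::=d B b d, B is followed by b d with FIRST {b}; in D::=c B D, B is followed by D with FIRST {ε, c}; in D::=c B D, the suffix after B is nullable, so FOLLOW(B) ⊇ FOLLOW(D) = {b, c}. Thus FOLLOW(B) = {b, c}.
FOLLOW(D): in B::=b D, the suffix after D is empty, so FOLLOW(D) ⊇ FOLLOW(B) = {b, c}; in D::=c B D, the suffix after D is empty (adds nothing new). Thus FOLLOW(D) = {b, c}.
FOLLOW(C): in B::=C S S, C is followed by S S with FIRST {c, d}; in D::=c c C, the suffix after C is empty, so FOLLOW(C) ⊇ FOLLOW(D) = {b, c}. Thus FOLLOW(C) = {b, c, d}.
FOLLOW(R): in C::=S c R, the suffix after R is empty, so FOLLOW(R) ⊇ FOLLOW(C) = {b, c, d}. Thus FOLLOW(R) = {b, c, d}.

{$, b, c, d}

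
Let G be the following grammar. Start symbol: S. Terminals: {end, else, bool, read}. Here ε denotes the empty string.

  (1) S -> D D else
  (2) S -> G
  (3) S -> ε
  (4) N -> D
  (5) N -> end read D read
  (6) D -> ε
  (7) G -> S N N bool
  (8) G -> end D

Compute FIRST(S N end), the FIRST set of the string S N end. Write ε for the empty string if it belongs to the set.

FIRST(D) = {ε}
FIRST(N) = {ε, end}  (via D)
FIRST(S) = {ε, bool, else, end}  (via D D else, G)
FIRST(G) = {bool, else, end}  (via S N N bool)
FIRST(S N end): take FIRST of each symbol in turn, carrying on past any symbol whose FIRST contains ε; result {bool, else, end}.

{bool, else, end}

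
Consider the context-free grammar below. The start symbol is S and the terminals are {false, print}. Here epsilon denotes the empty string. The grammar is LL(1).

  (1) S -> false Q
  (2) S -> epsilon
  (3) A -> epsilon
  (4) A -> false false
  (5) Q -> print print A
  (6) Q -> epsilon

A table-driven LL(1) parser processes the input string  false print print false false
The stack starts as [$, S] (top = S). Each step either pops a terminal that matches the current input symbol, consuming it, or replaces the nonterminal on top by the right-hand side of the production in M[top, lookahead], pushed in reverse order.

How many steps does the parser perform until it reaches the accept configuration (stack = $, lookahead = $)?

8

     Stack            Input                            Action
  1  $ S              false print print false false $  expand S -> false Q
  2  $ Q false        false print print false false $  match false
  3  $ Q              print print false false $        expand Q -> print print A
  4  $ A print print  print print false false $        match print
  5  $ A print        print false false $              match print
  6  $ A              false false $                    expand A -> false false
  7  $ false false    false false $                    match false
  8  $ false          false $                          match false
Accept reached after 8 steps.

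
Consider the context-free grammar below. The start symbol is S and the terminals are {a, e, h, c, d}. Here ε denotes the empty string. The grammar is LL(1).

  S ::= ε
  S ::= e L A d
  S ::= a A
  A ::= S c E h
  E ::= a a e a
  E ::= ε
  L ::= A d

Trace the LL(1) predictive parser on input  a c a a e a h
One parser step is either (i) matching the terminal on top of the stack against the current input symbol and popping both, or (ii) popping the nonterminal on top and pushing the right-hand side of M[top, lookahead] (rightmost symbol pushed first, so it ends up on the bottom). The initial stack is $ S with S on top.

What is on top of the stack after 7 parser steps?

     Stack        Input            Action
  1  $ S          a c a a e a h $  expand S ::= a A
  2  $ A a        a c a a e a h $  match a
  3  $ A          c a a e a h $    expand A ::= S c E h
  4  $ h E c S    c a a e a h $    expand S ::= ε
  5  $ h E c      c a a e a h $    match c
  6  $ h E        a a e a h $      expand E ::= a a e a
  7  $ h a e a a  a a e a h $      match a
Stack after step 7: $ h a e a (top = a).

a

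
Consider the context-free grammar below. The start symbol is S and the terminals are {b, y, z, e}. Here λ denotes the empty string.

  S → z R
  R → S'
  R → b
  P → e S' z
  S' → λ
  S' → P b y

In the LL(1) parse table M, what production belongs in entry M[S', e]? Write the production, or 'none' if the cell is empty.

FIRST(S): from S→z R we get {z}. So FIRST(S) = {z}.
FIRST(P): from P→e S' z we get {e}. So FIRST(P) = {e}.
FIRST(S'): from S'→λ we get {λ}; from S'→P b y we get {e}. So FIRST(S') = {λ, e}.
FIRST(R): from R→S' we get {λ, e}; from R→b we get {b}. So FIRST(R) = {λ, b, e}.
FOLLOW(S) includes $ since S is the start symbol.
FOLLOW(R): in S→z R, the suffix after R is empty, so FOLLOW(R) ⊇ FOLLOW(S) = {$}. Thus FOLLOW(R) = {$}.
FOLLOW(S'): in R→S', the suffix after S' is empty, so FOLLOW(S') ⊇ FOLLOW(R) = {$}; in P→e S' z, S' is followed by z with FIRST {z}. Thus FOLLOW(S') = {$, z}.
For S' → λ: FIRST(λ) = {λ}, so it goes in M[S', t] for t ∈ {}; since λ ∈ FIRST, also for every t ∈ FOLLOW(S') = {$, z}.
For S' → P b y: FIRST(P b y) = {e}, so it goes in M[S', t] for t ∈ {e}.

S' → P b y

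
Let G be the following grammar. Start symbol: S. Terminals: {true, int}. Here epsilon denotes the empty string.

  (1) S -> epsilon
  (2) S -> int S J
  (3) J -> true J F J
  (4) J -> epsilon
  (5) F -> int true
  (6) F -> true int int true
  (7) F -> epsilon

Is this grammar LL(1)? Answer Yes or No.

FIRST(S) = {epsilon, int}
FIRST(J) = {epsilon, true}
FIRST(F) = {epsilon, int, true}
FOLLOW(S) = {$, true}
FOLLOW(J) = {$, int, true}
FOLLOW(F) = {$, int, true}
Cell M[F, int] receives both F -> int true and F -> epsilon — the grammar is not LL(1).

No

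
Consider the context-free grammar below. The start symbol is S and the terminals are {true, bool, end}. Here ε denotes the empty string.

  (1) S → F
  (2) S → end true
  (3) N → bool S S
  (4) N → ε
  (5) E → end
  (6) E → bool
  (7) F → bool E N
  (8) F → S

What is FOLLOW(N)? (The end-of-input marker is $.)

{$, bool, end}

FIRST(N) = {ε, bool}
FIRST(E) = {bool, end}
FIRST(S) = {bool, end}  (via F)
FIRST(F) = {bool, end}  (via S)
FOLLOW(S) includes $ since S is the start symbol.
FOLLOW(S): in N→bool S S (occurrence 1), S is followed by S with FIRST {bool, end}; in N→bool S S (occurrence 2), the suffix after S is empty, so FOLLOW(S) ⊇ FOLLOW(N) = {$, bool, end}; in F→S, the suffix after S is empty, so FOLLOW(S) ⊇ FOLLOW(F) = {$, bool, end}. Thus FOLLOW(S) = {$, bool, end}.
FOLLOW(F): in S→F, the suffix after F is empty, so FOLLOW(F) ⊇ FOLLOW(S) = {$, bool, end}. Thus FOLLOW(F) = {$, bool, end}.
FOLLOW(N): in F→bool E N, the suffix after N is empty, so FOLLOW(N) ⊇ FOLLOW(F) = {$, bool, end}. Thus FOLLOW(N) = {$, bool, end}.
FOLLOW(E): in F→bool E N, E is followed by N with FIRST {ε, bool}; in F→bool E N, the suffix after E is nullable, so FOLLOW(E) ⊇ FOLLOW(F) = {$, bool, end}. Thus FOLLOW(E) = {$, bool, end}.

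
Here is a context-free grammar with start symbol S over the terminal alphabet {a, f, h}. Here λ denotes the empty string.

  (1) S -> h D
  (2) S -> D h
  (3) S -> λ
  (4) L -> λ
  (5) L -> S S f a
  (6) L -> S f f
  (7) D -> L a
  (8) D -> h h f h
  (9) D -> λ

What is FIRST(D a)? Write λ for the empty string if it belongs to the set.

{a, f, h}

FIRST(S): from S->h D we get {h}; from S->D h we get {a, f, h}; from S->λ we get {λ}. So FIRST(S) = {λ, a, f, h}.
FIRST(L): from L->λ we get {λ}; from L->S S f a we get {a, f, h}; from L->S f f we get {a, f, h}. So FIRST(L) = {λ, a, f, h}.
FIRST(D): from D->L a we get {a, f, h}; from D->h h f h we get {h}; from D->λ we get {λ}. So FIRST(D) = {λ, a, f, h}.
FIRST(D a): take FIRST of each symbol in turn, carrying on past any symbol whose FIRST contains λ; result {a, f, h}.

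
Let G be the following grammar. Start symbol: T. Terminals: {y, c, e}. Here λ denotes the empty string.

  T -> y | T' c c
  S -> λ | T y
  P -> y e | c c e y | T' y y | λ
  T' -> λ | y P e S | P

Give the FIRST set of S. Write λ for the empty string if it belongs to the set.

FIRST(T): from T->y we get {y}; from T->T' c c we get {c, y}. So FIRST(T) = {c, y}.
FIRST(S): from S->λ we get {λ}; from S->T y we get {c, y}. So FIRST(S) = {λ, c, y}.
FIRST(P): from P->y e we get {y}; from P->c c e y we get {c}; from P->T' y y we get {c, y}; from P->λ we get {λ}. So FIRST(P) = {λ, c, y}.
FIRST(T'): from T'->λ we get {λ}; from T'->y P e S we get {y}; from T'->P we get {λ, c, y}. So FIRST(T') = {λ, c, y}.

{λ, c, y}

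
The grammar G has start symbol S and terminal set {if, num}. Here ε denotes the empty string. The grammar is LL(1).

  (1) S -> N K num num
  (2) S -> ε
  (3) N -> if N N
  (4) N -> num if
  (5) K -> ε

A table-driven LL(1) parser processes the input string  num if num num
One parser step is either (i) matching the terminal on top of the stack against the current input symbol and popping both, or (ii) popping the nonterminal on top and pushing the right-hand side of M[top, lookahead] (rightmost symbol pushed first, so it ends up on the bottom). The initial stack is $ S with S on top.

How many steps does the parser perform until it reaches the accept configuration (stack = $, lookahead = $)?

     Stack               Input             Action
  1  $ S                 num if num num $  expand S -> N K num num
  2  $ num num K N       num if num num $  expand N -> num if
  3  $ num num K if num  num if num num $  match num
  4  $ num num K if      if num num $      match if
  5  $ num num K         num num $         expand K -> ε
  6  $ num num           num num $         match num
  7  $ num               num $             match num
Accept reached after 7 steps.

7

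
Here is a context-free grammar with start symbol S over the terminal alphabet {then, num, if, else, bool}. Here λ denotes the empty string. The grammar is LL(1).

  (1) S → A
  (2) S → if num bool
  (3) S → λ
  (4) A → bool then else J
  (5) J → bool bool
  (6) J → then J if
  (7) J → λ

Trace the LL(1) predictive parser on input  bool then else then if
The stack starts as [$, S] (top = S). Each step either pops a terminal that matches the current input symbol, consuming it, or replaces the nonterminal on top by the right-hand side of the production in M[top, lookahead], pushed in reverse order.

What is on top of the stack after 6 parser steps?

then

step 1: stack=$ S  input=bool then else then if $  — expand S → A
step 2: stack=$ A  input=bool then else then if $  — expand A → bool then else J
step 3: stack=$ J else then bool  input=bool then else then if $  — match bool
step 4: stack=$ J else then  input=then else then if $  — match then
step 5: stack=$ J else  input=else then if $  — match else
step 6: stack=$ J  input=then if $  — expand J → then J if
Stack after step 6: $ if J then (top = then).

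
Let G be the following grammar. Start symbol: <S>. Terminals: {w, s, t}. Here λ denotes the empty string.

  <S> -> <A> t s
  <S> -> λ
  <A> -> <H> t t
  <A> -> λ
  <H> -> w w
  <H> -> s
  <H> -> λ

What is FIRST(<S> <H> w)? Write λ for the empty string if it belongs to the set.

FIRST(<H>): from <H>->w w we get {w}; from <H>->s we get {s}; from <H>->λ we get {λ}. So FIRST(<H>) = {λ, s, w}.
FIRST(<A>): from <A>-><H> t t we get {s, t, w}; from <A>->λ we get {λ}. So FIRST(<A>) = {λ, s, t, w}.
FIRST(<S>): from <S>-><A> t s we get {s, t, w}; from <S>->λ we get {λ}. So FIRST(<S>) = {λ, s, t, w}.
FIRST(<S> <H> w): take FIRST of each symbol in turn, carrying on past any symbol whose FIRST contains λ; result {s, t, w}.

{s, t, w}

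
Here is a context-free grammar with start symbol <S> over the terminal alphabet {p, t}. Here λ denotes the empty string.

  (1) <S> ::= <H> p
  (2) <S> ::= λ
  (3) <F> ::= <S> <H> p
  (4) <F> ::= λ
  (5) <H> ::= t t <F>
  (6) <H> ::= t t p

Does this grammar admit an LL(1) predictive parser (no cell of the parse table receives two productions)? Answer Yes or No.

No

FIRST(<S>) = {λ, t}
FIRST(<F>) = {λ, t}
FIRST(<H>) = {t}
FOLLOW(<S>) = {$, t}
FOLLOW(<F>) = {p}
FOLLOW(<H>) = {p}
Cell M[<H>, t] receives both <H> ::= t t <F> and <H> ::= t t p — the grammar is not LL(1).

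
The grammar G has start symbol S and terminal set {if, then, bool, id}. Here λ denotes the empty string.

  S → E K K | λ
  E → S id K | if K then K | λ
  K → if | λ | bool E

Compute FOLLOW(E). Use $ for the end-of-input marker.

{$, bool, id, if, then}

FIRST(K): from K→if we get {if}; from K→λ we get {λ}; from K→bool E we get {bool}. So FIRST(K) = {λ, bool, if}.
FIRST(S): from S→E K K we get {λ, bool, id, if}; from S→λ we get {λ}. So FIRST(S) = {λ, bool, id, if}.
FIRST(E): from E→S id K we get {bool, id, if}; from E→if K then K we get {if}; from E→λ we get {λ}. So FIRST(E) = {λ, bool, id, if}.
FOLLOW(S) includes $ since S is the start symbol.
FOLLOW(S): in E→S id K, S is followed by id K with FIRST {id}. Thus FOLLOW(S) = {$, id}.
FOLLOW(E): in S→E K K, E is followed by K K with FIRST {λ, bool, if}; in S→E K K, the suffix after E is nullable, so FOLLOW(E) ⊇ FOLLOW(S) = {$, id}; in K→bool E, the suffix after E is empty, so FOLLOW(E) ⊇ FOLLOW(K) = {$, bool, id, if, then}. Thus FOLLOW(E) = {$, bool, id, if, then}.
FOLLOW(K): in S→E K K (occurrence 1), K is followed by K with FIRST {λ, bool, if}; in S→E K K (occurrence 1), the suffix after K is nullable, so FOLLOW(K) ⊇ FOLLOW(S) = {$, id}; in S→E K K (occurrence 2), the suffix after K is empty, so FOLLOW(K) ⊇ FOLLOW(S) = {$, id}; in E→S id K, the suffix after K is empty, so FOLLOW(K) ⊇ FOLLOW(E) = {$, bool, id, if, then}; in E→if K then K (occurrence 1), K is followed by then K with FIRST {then}; in E→if K then K (occurrence 2), the suffix after K is empty, so FOLLOW(K) ⊇ FOLLOW(E) = {$, bool, id, if, then}. Thus FOLLOW(K) = {$, bool, id, if, then}.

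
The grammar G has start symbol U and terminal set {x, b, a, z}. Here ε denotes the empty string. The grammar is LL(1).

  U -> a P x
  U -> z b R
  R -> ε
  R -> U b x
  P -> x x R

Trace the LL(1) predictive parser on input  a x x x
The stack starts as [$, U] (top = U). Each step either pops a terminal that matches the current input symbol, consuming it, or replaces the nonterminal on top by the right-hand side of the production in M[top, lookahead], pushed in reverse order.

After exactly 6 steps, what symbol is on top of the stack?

     Stack      Input      Action
  1  $ U        a x x x $  expand U -> a P x
  2  $ x P a    a x x x $  match a
  3  $ x P      x x x $    expand P -> x x R
  4  $ x R x x  x x x $    match x
  5  $ x R x    x x $      match x
  6  $ x R      x $        expand R -> ε
Stack after step 6: $ x (top = x).

x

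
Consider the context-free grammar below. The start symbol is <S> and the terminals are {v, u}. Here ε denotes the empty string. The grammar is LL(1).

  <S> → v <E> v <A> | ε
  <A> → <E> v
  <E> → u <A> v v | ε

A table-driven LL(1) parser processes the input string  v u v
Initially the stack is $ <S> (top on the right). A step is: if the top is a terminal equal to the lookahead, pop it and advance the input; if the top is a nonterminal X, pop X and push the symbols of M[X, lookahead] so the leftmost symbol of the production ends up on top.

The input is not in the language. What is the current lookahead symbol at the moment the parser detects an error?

step 1: stack=$ <S>  input=v u v $  — expand <S> → v <E> v <A>
step 2: stack=$ <A> v <E> v  input=v u v $  — match v
step 3: stack=$ <A> v <E>  input=u v $  — expand <E> → u <A> v v
step 4: stack=$ <A> v v v <A> u  input=u v $  — match u
step 5: stack=$ <A> v v v <A>  input=v $  — expand <A> → <E> v
step 6: stack=$ <A> v v v v <E>  input=v $  — expand <E> → ε
step 7: stack=$ <A> v v v v  input=v $  — match v
step 8: stack=$ <A> v v v  input=$  — error: top is terminal v but lookahead is $

$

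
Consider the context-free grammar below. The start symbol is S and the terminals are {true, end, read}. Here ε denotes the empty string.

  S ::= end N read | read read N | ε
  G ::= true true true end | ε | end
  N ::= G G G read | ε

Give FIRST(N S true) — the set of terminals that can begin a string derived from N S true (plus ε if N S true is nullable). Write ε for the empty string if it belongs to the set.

{end, read, true}

FIRST(S): from S::=end N read we get {end}; from S::=read read N we get {read}; from S::=ε we get {ε}. So FIRST(S) = {ε, end, read}.
FIRST(G): from G::=true true true end we get {true}; from G::=ε we get {ε}; from G::=end we get {end}. So FIRST(G) = {ε, end, true}.
FIRST(N): from N::=G G G read we get {end, read, true}; from N::=ε we get {ε}. So FIRST(N) = {ε, end, read, true}.
FIRST(N S true): take FIRST of each symbol in turn, carrying on past any symbol whose FIRST contains ε; result {end, read, true}.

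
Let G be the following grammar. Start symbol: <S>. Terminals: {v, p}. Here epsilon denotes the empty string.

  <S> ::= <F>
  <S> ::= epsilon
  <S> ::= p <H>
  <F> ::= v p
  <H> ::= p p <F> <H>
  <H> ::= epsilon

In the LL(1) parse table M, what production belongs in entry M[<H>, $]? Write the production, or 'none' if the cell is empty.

<H> ::= epsilon

FIRST(<F>): from <F>::=v p we get {v}. So FIRST(<F>) = {v}.
FIRST(<H>): from <H>::=p p <F> <H> we get {p}; from <H>::=epsilon we get {epsilon}. So FIRST(<H>) = {epsilon, p}.
FIRST(<S>): from <S>::=<F> we get {v}; from <S>::=epsilon we get {epsilon}; from <S>::=p <H> we get {p}. So FIRST(<S>) = {epsilon, p, v}.
FOLLOW(<S>) includes $ since <S> is the start symbol.
FOLLOW(<S>): <S> appears on no right-hand side. Thus FOLLOW(<S>) = {$}.
FOLLOW(<H>): in <S>::=p <H>, the suffix after <H> is empty, so FOLLOW(<H>) ⊇ FOLLOW(<S>) = {$}; in <H>::=p p <F> <H>, the suffix after <H> is empty (adds nothing new). Thus FOLLOW(<H>) = {$}.
For <H> ::= p p <F> <H>: FIRST(p p <F> <H>) = {p}, so it goes in M[<H>, t] for t ∈ {p}.
For <H> ::= epsilon: FIRST(epsilon) = {epsilon}, so it goes in M[<H>, t] for t ∈ {}; since epsilon ∈ FIRST, also for every t ∈ FOLLOW(<H>) = {$}.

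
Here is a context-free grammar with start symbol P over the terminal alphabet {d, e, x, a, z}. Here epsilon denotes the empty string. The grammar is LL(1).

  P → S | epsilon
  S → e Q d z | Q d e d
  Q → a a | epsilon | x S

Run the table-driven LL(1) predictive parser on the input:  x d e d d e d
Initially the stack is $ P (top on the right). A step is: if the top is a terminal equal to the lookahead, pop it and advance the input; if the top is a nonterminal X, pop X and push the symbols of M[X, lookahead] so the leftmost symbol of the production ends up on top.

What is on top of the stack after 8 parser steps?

d

     Stack            Input            Action
  1  $ P              x d e d d e d $  expand P → S
  2  $ S              x d e d d e d $  expand S → Q d e d
  3  $ d e d Q        x d e d d e d $  expand Q → x S
  4  $ d e d S x      x d e d d e d $  match x
  5  $ d e d S        d e d d e d $    expand S → Q d e d
  6  $ d e d d e d Q  d e d d e d $    expand Q → epsilon
  7  $ d e d d e d    d e d d e d $    match d
  8  $ d e d d e      e d d e d $      match e
Stack after step 8: $ d e d d (top = d).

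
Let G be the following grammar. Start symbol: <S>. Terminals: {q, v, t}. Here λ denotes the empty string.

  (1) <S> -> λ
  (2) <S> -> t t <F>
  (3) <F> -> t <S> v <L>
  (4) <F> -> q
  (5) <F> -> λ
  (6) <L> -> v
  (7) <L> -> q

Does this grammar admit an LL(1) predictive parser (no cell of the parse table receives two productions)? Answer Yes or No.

Yes

FIRST(<S>) = {λ, t}
FIRST(<F>) = {λ, q, t}
FIRST(<L>) = {q, v}
FOLLOW(<S>) = {$, v}
FOLLOW(<F>) = {$, v}
FOLLOW(<L>) = {$, v}
Each cell of M receives at most one production.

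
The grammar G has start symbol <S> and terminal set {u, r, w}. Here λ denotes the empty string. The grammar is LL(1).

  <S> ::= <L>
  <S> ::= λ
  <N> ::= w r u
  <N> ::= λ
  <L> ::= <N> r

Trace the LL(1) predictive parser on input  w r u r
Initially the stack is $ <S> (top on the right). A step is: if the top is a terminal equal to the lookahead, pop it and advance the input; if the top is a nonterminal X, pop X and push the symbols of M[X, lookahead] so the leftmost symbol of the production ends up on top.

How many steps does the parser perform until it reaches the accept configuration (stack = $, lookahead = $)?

step 1: stack=$ <S>  input=w r u r $  — expand <S> ::= <L>
step 2: stack=$ <L>  input=w r u r $  — expand <L> ::= <N> r
step 3: stack=$ r <N>  input=w r u r $  — expand <N> ::= w r u
step 4: stack=$ r u r w  input=w r u r $  — match w
step 5: stack=$ r u r  input=r u r $  — match r
step 6: stack=$ r u  input=u r $  — match u
step 7: stack=$ r  input=r $  — match r
Accept reached after 7 steps.

7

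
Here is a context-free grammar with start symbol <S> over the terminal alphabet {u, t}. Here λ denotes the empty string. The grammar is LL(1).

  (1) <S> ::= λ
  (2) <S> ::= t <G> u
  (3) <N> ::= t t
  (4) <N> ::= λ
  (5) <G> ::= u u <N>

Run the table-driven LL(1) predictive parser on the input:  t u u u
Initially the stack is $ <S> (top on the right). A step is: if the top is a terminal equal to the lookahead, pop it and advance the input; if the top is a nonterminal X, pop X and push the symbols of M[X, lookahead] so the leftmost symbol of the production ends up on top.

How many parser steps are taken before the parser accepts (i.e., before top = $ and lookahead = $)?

step 1: stack=$ <S>  input=t u u u $  — expand <S> ::= t <G> u
step 2: stack=$ u <G> t  input=t u u u $  — match t
step 3: stack=$ u <G>  input=u u u $  — expand <G> ::= u u <N>
step 4: stack=$ u <N> u u  input=u u u $  — match u
step 5: stack=$ u <N> u  input=u u $  — match u
step 6: stack=$ u <N>  input=u $  — expand <N> ::= λ
step 7: stack=$ u  input=u $  — match u
Accept reached after 7 steps.

7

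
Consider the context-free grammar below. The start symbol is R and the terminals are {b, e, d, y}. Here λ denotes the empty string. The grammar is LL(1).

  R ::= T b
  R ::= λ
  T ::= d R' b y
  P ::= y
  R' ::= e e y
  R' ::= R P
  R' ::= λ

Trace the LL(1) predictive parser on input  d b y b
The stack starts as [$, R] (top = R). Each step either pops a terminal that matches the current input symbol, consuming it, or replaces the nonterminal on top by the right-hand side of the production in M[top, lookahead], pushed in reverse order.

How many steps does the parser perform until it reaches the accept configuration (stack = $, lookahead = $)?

7

step 1: stack=$ R  input=d b y b $  — expand R ::= T b
step 2: stack=$ b T  input=d b y b $  — expand T ::= d R' b y
step 3: stack=$ b y b R' d  input=d b y b $  — match d
step 4: stack=$ b y b R'  input=b y b $  — expand R' ::= λ
step 5: stack=$ b y b  input=b y b $  — match b
step 6: stack=$ b y  input=y b $  — match y
step 7: stack=$ b  input=b $  — match b
Accept reached after 7 steps.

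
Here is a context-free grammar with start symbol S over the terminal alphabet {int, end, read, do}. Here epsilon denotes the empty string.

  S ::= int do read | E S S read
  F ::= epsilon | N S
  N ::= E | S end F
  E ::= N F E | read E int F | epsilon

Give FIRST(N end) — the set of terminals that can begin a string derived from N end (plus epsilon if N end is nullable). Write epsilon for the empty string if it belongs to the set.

FIRST(S) = {int, read}  (via E S S read)
FIRST(F) = {epsilon, int, read}  (via N S)
FIRST(N) = {epsilon, int, read}  (via E, S end F)
FIRST(E) = {epsilon, int, read}  (via N F E)
FIRST(N end): take FIRST of each symbol in turn, carrying on past any symbol whose FIRST contains epsilon; result {end, int, read}.

{end, int, read}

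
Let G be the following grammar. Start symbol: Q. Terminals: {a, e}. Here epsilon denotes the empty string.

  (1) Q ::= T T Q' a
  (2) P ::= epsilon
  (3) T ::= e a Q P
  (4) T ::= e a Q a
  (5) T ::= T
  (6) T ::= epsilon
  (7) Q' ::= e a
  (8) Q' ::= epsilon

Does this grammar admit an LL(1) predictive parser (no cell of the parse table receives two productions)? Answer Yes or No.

FIRST(Q) = {a, e}
FIRST(P) = {epsilon}
FIRST(T) = {epsilon, e}
FIRST(Q') = {epsilon, e}
FOLLOW(Q) = {$, a, e}
FOLLOW(P) = {a, e}
FOLLOW(T) = {a, e}
FOLLOW(Q') = {a}
Cell M[T, a] receives both T ::= T and T ::= epsilon — the grammar is not LL(1).

No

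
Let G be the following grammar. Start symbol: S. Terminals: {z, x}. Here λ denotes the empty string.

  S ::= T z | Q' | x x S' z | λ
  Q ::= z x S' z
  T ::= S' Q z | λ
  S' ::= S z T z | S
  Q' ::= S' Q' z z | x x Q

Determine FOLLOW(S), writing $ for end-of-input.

{$, x, z}

FIRST(Q): from Q::=z x S' z we get {z}. So FIRST(Q) = {z}.
FIRST(S): from S::=T z we get {x, z}; from S::=Q' we get {x, z}; from S::=x x S' z we get {x}; from S::=λ we get {λ}. So FIRST(S) = {λ, x, z}.
FIRST(S'): from S'::=S z T z we get {x, z}; from S'::=S we get {λ, x, z}. So FIRST(S') = {λ, x, z}.
FIRST(T): from T::=S' Q z we get {x, z}; from T::=λ we get {λ}. So FIRST(T) = {λ, x, z}.
FIRST(Q'): from Q'::=S' Q' z z we get {x, z}; from Q'::=x x Q we get {x}. So FIRST(Q') = {x, z}.
FOLLOW(S) includes $ since S is the start symbol.
FOLLOW(T): in S::=T z, T is followed by z with FIRST {z}; in S'::=S z T z, T is followed by z with FIRST {z}. Thus FOLLOW(T) = {z}.
FOLLOW(S'): in S::=x x S' z, S' is followed by z with FIRST {z}; in Q::=z x S' z, S' is followed by z with FIRST {z}; in T::=S' Q z, S' is followed by Q z with FIRST {z}; in Q'::=S' Q' z z, S' is followed by Q' z z with FIRST {x, z}. Thus FOLLOW(S') = {x, z}.
FOLLOW(S): in S'::=S z T z, S is followed by z T z with FIRST {z}; in S'::=S, the suffix after S is empty, so FOLLOW(S) ⊇ FOLLOW(S') = {x, z}. Thus FOLLOW(S) = {$, x, z}.
FOLLOW(Q'): in S::=Q', the suffix after Q' is empty, so FOLLOW(Q') ⊇ FOLLOW(S) = {$, x, z}; in Q'::=S' Q' z z, Q' is followed by z z with FIRST {z}. Thus FOLLOW(Q') = {$, x, z}.
FOLLOW(Q): in T::=S' Q z, Q is followed by z with FIRST {z}; in Q'::=x x Q, the suffix after Q is empty, so FOLLOW(Q) ⊇ FOLLOW(Q') = {$, x, z}. Thus FOLLOW(Q) = {$, x, z}.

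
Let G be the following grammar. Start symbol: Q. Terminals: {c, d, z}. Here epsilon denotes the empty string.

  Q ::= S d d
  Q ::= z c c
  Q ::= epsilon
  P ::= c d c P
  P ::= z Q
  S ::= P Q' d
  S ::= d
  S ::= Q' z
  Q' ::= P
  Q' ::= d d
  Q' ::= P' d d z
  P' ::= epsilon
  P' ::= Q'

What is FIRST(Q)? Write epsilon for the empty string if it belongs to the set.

FIRST(P): from P::=c d c P we get {c}; from P::=z Q we get {z}. So FIRST(P) = {c, z}.
FIRST(Q): from Q::=S d d we get {c, d, z}; from Q::=z c c we get {z}; from Q::=epsilon we get {epsilon}. So FIRST(Q) = {epsilon, c, d, z}.
FIRST(S): from S::=P Q' d we get {c, z}; from S::=d we get {d}; from S::=Q' z we get {c, d, z}. So FIRST(S) = {c, d, z}.
FIRST(Q'): from Q'::=P we get {c, z}; from Q'::=d d we get {d}; from Q'::=P' d d z we get {c, d, z}. So FIRST(Q') = {c, d, z}.
FIRST(P'): from P'::=epsilon we get {epsilon}; from P'::=Q' we get {c, d, z}. So FIRST(P') = {epsilon, c, d, z}.

{epsilon, c, d, z}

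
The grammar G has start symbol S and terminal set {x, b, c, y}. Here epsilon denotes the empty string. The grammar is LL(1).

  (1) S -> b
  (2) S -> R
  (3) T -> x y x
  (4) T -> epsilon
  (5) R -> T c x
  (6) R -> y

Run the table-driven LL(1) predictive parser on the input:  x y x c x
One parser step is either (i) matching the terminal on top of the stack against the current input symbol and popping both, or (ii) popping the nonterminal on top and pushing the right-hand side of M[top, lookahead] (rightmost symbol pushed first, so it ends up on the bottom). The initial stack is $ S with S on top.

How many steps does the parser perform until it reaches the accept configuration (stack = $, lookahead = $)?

     Stack        Input        Action
  1  $ S          x y x c x $  expand S -> R
  2  $ R          x y x c x $  expand R -> T c x
  3  $ x c T      x y x c x $  expand T -> x y x
  4  $ x c x y x  x y x c x $  match x
  5  $ x c x y    y x c x $    match y
  6  $ x c x      x c x $      match x
  7  $ x c        c x $        match c
  8  $ x          x $          match x
Accept reached after 8 steps.

8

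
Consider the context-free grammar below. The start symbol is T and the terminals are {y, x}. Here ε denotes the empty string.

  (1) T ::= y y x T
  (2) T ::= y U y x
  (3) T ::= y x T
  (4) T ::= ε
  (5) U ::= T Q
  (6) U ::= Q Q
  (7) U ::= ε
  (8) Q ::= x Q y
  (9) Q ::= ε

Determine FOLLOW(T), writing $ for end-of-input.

FIRST(T): from T::=y y x T we get {y}; from T::=y U y x we get {y}; from T::=y x T we get {y}; from T::=ε we get {ε}. So FIRST(T) = {ε, y}.
FIRST(Q): from Q::=x Q y we get {x}; from Q::=ε we get {ε}. So FIRST(Q) = {ε, x}.
FIRST(U): from U::=T Q we get {ε, x, y}; from U::=Q Q we get {ε, x}; from U::=ε we get {ε}. So FIRST(U) = {ε, x, y}.
FOLLOW(T) includes $ since T is the start symbol.
FOLLOW(U): in T::=y U y x, U is followed by y x with FIRST {y}. Thus FOLLOW(U) = {y}.
FOLLOW(T): in T::=y y x T, the suffix after T is empty (adds nothing new); in T::=y x T, the suffix after T is empty (adds nothing new); in U::=T Q, T is followed by Q with FIRST {ε, x}; in U::=T Q, the suffix after T is nullable, so FOLLOW(T) ⊇ FOLLOW(U) = {y}. Thus FOLLOW(T) = {$, x, y}.
FOLLOW(Q): in U::=T Q, the suffix after Q is empty, so FOLLOW(Q) ⊇ FOLLOW(U) = {y}; in U::=Q Q (occurrence 1), Q is followed by Q with FIRST {ε, x}; in U::=Q Q (occurrence 1), the suffix after Q is nullable, so FOLLOW(Q) ⊇ FOLLOW(U) = {y}; in U::=Q Q (occurrence 2), the suffix after Q is empty, so FOLLOW(Q) ⊇ FOLLOW(U) = {y}; in Q::=x Q y, Q is followed by y with FIRST {y}. Thus FOLLOW(Q) = {x, y}.

{$, x, y}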